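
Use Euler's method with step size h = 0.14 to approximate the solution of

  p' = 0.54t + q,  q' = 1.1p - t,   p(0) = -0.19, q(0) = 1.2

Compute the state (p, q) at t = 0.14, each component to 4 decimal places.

Euler on (p,q): p_{n+1} = p_n + h·p', q_{n+1} = q_n + h·q'.
0.000000: (-0.190000, 1.200000); f=(1.200000, -0.209000) → (-0.022000, 1.170740)
(p(0.14), q(0.14)) ≈ (-0.0220, 1.1707)

-0.0220, 1.1707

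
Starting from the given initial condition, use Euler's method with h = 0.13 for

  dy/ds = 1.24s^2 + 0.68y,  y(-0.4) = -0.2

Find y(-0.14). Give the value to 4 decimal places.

Euler: y_{n+1} = y_n + h·f(s_n, y_n).
s=-0.400000, y=-0.200000: f=0.062400 → y ← -0.200000 + 0.13·0.062400 = -0.191888
s=-0.270000, y=-0.191888: f=-0.040088 → y ← -0.191888 + 0.13·(-0.040088) = -0.197099
y(-0.14) ≈ -0.1971

-0.1971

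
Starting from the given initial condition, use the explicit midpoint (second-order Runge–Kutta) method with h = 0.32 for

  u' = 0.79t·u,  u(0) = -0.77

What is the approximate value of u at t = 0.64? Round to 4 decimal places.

Midpoint: k1 = f(t_n, u_n); k2 = f(t_n + h/2, u_n + (h/2)·k1); u_{n+1} = u_n + h·k2.
t=0.000000, u=-0.770000:
  k1 = f(0.000000, -0.770000) = 0.000000
  k2 = f(0.160000, -0.770000) = -0.097328
  u ← -0.770000 + 0.32·(-0.097328) = -0.801145
t=0.320000, u=-0.801145:
  k1 = f(0.320000, -0.801145) = -0.202529
  k2 = f(0.480000, -0.833550) = -0.316082
  u ← -0.801145 + 0.32·(-0.316082) = -0.902291
u(0.64) ≈ -0.9023

-0.9023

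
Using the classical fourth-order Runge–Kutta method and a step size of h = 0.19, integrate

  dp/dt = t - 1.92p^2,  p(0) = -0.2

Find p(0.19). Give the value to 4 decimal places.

RK4: k1 = f(t_n, p_n); k2 = f(t_n + h/2, p_n + (h/2)·k1); k3 = f(t_n + h/2, p_n + (h/2)·k2); k4 = f(t_n + h, p_n + h·k3); p_{n+1} = p_n + (h/6)·(k1 + 2k2 + 2k3 + k4).
t=0.000000, p=-0.200000:
  k1 = f(0.000000, -0.200000) = -0.076800
  k2 = f(0.095000, -0.207296) = 0.012494
  k3 = f(0.095000, -0.198813) = 0.019109
  k4 = f(0.190000, -0.196369) = 0.115963
  p ← -0.200000 + (0.19/6)·(k1 + 2k2 + 2k3 + k4) = -0.196758
p(0.19) ≈ -0.1968

-0.1968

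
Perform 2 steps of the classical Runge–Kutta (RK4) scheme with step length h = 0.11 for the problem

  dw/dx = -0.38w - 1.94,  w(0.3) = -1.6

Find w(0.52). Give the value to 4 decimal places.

-1.8811

RK4: k1 = f(x_n, w_n); k2 = f(x_n + h/2, w_n + (h/2)·k1); k3 = f(x_n + h/2, w_n + (h/2)·k2); k4 = f(x_n + h, w_n + h·k3); w_{n+1} = w_n + (h/6)·(k1 + 2k2 + 2k3 + k4).
x=0.300000, w=-1.600000:
  k1 = f(0.300000, -1.600000) = -1.332000
  k2 = f(0.355000, -1.673260) = -1.304161
  k3 = f(0.355000, -1.671729) = -1.304743
  k4 = f(0.410000, -1.743522) = -1.277462
  w ← -1.600000 + (0.11/6)·(k1 + 2k2 + 2k3 + k4) = -1.743500
x=0.410000, w=-1.743500:
  k1 = f(0.410000, -1.743500) = -1.277470
  k2 = f(0.465000, -1.813761) = -1.250771
  k3 = f(0.465000, -1.812292) = -1.251329
  k4 = f(0.520000, -1.881146) = -1.225164
  w ← -1.743500 + (0.11/6)·(k1 + 2k2 + 2k3 + k4) = -1.881125
w(0.52) ≈ -1.8811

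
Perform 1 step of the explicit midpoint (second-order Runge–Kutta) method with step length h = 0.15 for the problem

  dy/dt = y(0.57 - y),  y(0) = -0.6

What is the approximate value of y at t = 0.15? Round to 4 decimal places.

Midpoint: k1 = f(t_n, y_n); k2 = f(t_n + h/2, y_n + (h/2)·k1); y_{n+1} = y_n + h·k2.
t=0.000000, y=-0.600000:
  k1 = f(0.000000, -0.600000) = -0.702000
  k2 = f(0.075000, -0.652650) = -0.797963
  y ← -0.600000 + 0.15·(-0.797963) = -0.719694
y(0.15) ≈ -0.7197

-0.7197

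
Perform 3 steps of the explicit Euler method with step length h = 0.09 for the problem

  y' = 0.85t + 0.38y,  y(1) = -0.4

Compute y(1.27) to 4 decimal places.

-0.1841

Euler: y_{n+1} = y_n + h·f(t_n, y_n).
t=1.000000, y=-0.400000: f=0.698000 → y ← -0.400000 + 0.09·0.698000 = -0.337180
t=1.090000, y=-0.337180: f=0.798372 → y ← -0.337180 + 0.09·0.798372 = -0.265327
t=1.180000, y=-0.265327: f=0.902176 → y ← -0.265327 + 0.09·0.902176 = -0.184131
y(1.27) ≈ -0.1841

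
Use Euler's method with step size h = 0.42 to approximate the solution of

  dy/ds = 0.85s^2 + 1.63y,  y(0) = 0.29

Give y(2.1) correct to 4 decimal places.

Euler: y_{n+1} = y_n + h·f(s_n, y_n).
s=0.000000, y=0.290000: f=0.472700 → y ← 0.290000 + 0.42·0.472700 = 0.488534
s=0.420000, y=0.488534: f=0.946250 → y ← 0.488534 + 0.42·0.946250 = 0.885959
s=0.840000, y=0.885959: f=2.043873 → y ← 0.885959 + 0.42·2.043873 = 1.744386
s=1.260000, y=1.744386: f=4.192809 → y ← 1.744386 + 0.42·4.192809 = 3.505366
s=1.680000, y=3.505366: f=8.112786 → y ← 3.505366 + 0.42·8.112786 = 6.912736
y(2.1) ≈ 6.9127

6.9127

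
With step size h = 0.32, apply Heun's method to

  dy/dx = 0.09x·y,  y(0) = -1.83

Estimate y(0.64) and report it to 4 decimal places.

Heun: k1 = f(x_n, y_n); k2 = f(x_n + h, y_n + h·k1); y_{n+1} = y_n + (h/2)·(k1 + k2).
x=0.000000, y=-1.830000:
  k1 = f(0.000000, -1.830000) = 0.000000
  k2 = f(0.320000, -1.830000) = -0.052704
  y ← -1.830000 + (0.32/2)·(0.000000 + (-0.052704)) = -1.838433
x=0.320000, y=-1.838433:
  k1 = f(0.320000, -1.838433) = -0.052947
  k2 = f(0.640000, -1.855376) = -0.106870
  y ← -1.838433 + (0.32/2)·(-0.052947 + (-0.106870)) = -1.864003
y(0.64) ≈ -1.8640

-1.8640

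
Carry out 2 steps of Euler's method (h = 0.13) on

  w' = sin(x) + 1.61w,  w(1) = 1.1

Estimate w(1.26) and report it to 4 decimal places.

Euler: w_{n+1} = w_n + h·f(x_n, w_n).
x=1.000000, w=1.100000: f=2.612471 → w ← 1.100000 + 0.13·2.612471 = 1.439621
x=1.130000, w=1.439621: f=3.222202 → w ← 1.439621 + 0.13·3.222202 = 1.858508
w(1.26) ≈ 1.8585

1.8585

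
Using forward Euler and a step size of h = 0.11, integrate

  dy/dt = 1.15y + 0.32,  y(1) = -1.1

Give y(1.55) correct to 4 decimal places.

Euler: y_{n+1} = y_n + h·f(t_n, y_n).
t=1.000000, y=-1.100000: f=-0.945000 → y ← -1.100000 + 0.11·(-0.945000) = -1.203950
t=1.110000, y=-1.203950: f=-1.064542 → y ← -1.203950 + 0.11·(-1.064542) = -1.321050
t=1.220000, y=-1.321050: f=-1.199207 → y ← -1.321050 + 0.11·(-1.199207) = -1.452962
t=1.330000, y=-1.452962: f=-1.350907 → y ← -1.452962 + 0.11·(-1.350907) = -1.601562
t=1.440000, y=-1.601562: f=-1.521797 → y ← -1.601562 + 0.11·(-1.521797) = -1.768960
y(1.55) ≈ -1.7690

-1.7690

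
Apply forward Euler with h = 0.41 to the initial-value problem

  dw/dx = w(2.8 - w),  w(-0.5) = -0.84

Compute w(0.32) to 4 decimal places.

-6.2942

Euler: w_{n+1} = w_n + h·f(x_n, w_n).
x=-0.500000, w=-0.840000: f=-3.057600 → w ← -0.840000 + 0.41·(-3.057600) = -2.093616
x=-0.090000, w=-2.093616: f=-10.245353 → w ← -2.093616 + 0.41·(-10.245353) = -6.294211
w(0.32) ≈ -6.2942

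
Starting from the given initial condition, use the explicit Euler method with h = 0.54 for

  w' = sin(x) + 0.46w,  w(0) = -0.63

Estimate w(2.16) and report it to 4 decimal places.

0.0364

Euler: w_{n+1} = w_n + h·f(x_n, w_n).
x=0.000000, w=-0.630000: f=-0.289800 → w ← -0.630000 + 0.54·(-0.289800) = -0.786492
x=0.540000, w=-0.786492: f=0.152350 → w ← -0.786492 + 0.54·0.152350 = -0.704223
x=1.080000, w=-0.704223: f=0.558015 → w ← -0.704223 + 0.54·0.558015 = -0.402895
x=1.620000, w=-0.402895: f=0.813458 → w ← -0.402895 + 0.54·0.813458 = 0.036372
w(2.16) ≈ 0.0364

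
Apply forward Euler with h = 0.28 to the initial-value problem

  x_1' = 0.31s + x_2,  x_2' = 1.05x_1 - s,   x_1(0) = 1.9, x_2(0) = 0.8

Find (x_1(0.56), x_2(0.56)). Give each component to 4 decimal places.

2.5287, 1.9047

Euler on (x_1,x_2): x_1_{n+1} = x_1_n + h·x_1', x_2_{n+1} = x_2_n + h·x_2'.
0.000000: (1.900000, 0.800000); f=(0.800000, 1.995000) → (2.124000, 1.358600)
0.280000: (2.124000, 1.358600); f=(1.445400, 1.950200) → (2.528712, 1.904656)
(x_1(0.56), x_2(0.56)) ≈ (2.5287, 1.9047)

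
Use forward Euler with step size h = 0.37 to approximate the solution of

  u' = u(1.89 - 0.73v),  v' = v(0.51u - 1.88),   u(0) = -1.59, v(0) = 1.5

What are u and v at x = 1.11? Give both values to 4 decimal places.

Euler on (u,v): u_{n+1} = u_n + h·u', v_{n+1} = v_n + h·v'.
0.000000: (-1.590000, 1.500000); f=(-1.264050, -4.036350) → (-2.057698, 0.006550)
0.370000: (-2.057698, 0.006550); f=(-3.879211, -0.019189) → (-3.493006, -0.000550)
0.740000: (-3.493006, -0.000550); f=(-6.603183, 0.002012) → (-5.936184, 0.000195)
(u(1.11), v(1.11)) ≈ (-5.9362, 0.0002)

-5.9362, 0.0002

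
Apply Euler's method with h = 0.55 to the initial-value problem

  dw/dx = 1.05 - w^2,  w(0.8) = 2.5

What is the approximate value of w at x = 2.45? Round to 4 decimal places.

0.7120

Euler: w_{n+1} = w_n + h·f(x_n, w_n).
x=0.800000, w=2.500000: f=-5.200000 → w ← 2.500000 + 0.55·(-5.200000) = -0.360000
x=1.350000, w=-0.360000: f=0.920400 → w ← -0.360000 + 0.55·0.920400 = 0.146220
x=1.900000, w=0.146220: f=1.028620 → w ← 0.146220 + 0.55·1.028620 = 0.711961
w(2.45) ≈ 0.7120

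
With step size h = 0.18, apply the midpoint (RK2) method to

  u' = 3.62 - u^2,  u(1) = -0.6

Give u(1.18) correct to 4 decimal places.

0.0347

Midpoint: k1 = f(t_n, u_n); k2 = f(t_n + h/2, u_n + (h/2)·k1); u_{n+1} = u_n + h·k2.
t=1.000000, u=-0.600000:
  k1 = f(1.000000, -0.600000) = 3.260000
  k2 = f(1.090000, -0.306600) = 3.525996
  u ← -0.600000 + 0.18·3.525996 = 0.034679
u(1.18) ≈ 0.0347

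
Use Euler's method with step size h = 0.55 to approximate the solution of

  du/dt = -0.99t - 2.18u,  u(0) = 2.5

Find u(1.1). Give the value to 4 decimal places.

Euler: u_{n+1} = u_n + h·f(t_n, u_n).
t=0.000000, u=2.500000: f=-5.450000 → u ← 2.500000 + 0.55·(-5.450000) = -0.497500
t=0.550000, u=-0.497500: f=0.540050 → u ← -0.497500 + 0.55·0.540050 = -0.200472
u(1.1) ≈ -0.2005

-0.2005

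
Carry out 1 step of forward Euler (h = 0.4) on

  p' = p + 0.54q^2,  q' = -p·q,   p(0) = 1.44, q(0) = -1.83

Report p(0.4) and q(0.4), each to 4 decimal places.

2.7394, -0.7759

Euler on (p,q): p_{n+1} = p_n + h·p', q_{n+1} = q_n + h·q'.
0.000000: (1.440000, -1.830000); f=(3.248406, 2.635200) → (2.739362, -0.775920)
(p(0.4), q(0.4)) ≈ (2.7394, -0.7759)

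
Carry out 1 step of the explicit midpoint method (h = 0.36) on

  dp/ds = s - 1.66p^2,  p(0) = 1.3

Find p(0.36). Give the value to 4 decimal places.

0.9871

Midpoint: k1 = f(s_n, p_n); k2 = f(s_n + h/2, p_n + (h/2)·k1); p_{n+1} = p_n + h·k2.
s=0.000000, p=1.300000:
  k1 = f(0.000000, 1.300000) = -2.805400
  k2 = f(0.180000, 0.795028) = -0.869235
  p ← 1.300000 + 0.36·(-0.869235) = 0.987075
p(0.36) ≈ 0.9871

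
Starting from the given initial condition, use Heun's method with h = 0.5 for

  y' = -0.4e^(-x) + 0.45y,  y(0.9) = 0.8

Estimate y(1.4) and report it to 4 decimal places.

Heun: k1 = f(x_n, y_n); k2 = f(x_n + h, y_n + h·k1); y_{n+1} = y_n + (h/2)·(k1 + k2).
x=0.900000, y=0.800000:
  k1 = f(0.900000, 0.800000) = 0.197372
  k2 = f(1.400000, 0.898686) = 0.305770
  y ← 0.800000 + (0.5/2)·(0.197372 + 0.305770) = 0.925786
y(1.4) ≈ 0.9258

0.9258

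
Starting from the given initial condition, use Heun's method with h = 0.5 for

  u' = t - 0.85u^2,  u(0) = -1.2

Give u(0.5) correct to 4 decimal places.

Heun: k1 = f(t_n, u_n); k2 = f(t_n + h, u_n + h·k1); u_{n+1} = u_n + (h/2)·(k1 + k2).
t=0.000000, u=-1.200000:
  k1 = f(0.000000, -1.200000) = -1.224000
  k2 = f(0.500000, -1.812000) = -2.290842
  u ← -1.200000 + (0.5/2)·(-1.224000 + (-2.290842)) = -2.078711
u(0.5) ≈ -2.0787

-2.0787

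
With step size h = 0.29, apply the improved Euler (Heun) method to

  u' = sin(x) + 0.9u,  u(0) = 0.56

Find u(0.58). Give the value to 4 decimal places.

Heun: k1 = f(x_n, u_n); k2 = f(x_n + h, u_n + h·k1); u_{n+1} = u_n + (h/2)·(k1 + k2).
x=0.000000, u=0.560000:
  k1 = f(0.000000, 0.560000) = 0.504000
  k2 = f(0.290000, 0.706160) = 0.921496
  u ← 0.560000 + (0.29/2)·(0.504000 + 0.921496) = 0.766697
x=0.290000, u=0.766697:
  k1 = f(0.290000, 0.766697) = 0.975979
  k2 = f(0.580000, 1.049731) = 1.492782
  u ← 0.766697 + (0.29/2)·(0.975979 + 1.492782) = 1.124667
u(0.58) ≈ 1.1247

1.1247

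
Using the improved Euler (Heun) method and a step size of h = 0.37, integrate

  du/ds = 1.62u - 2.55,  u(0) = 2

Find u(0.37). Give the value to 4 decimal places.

2.3318

Heun: k1 = f(s_n, u_n); k2 = f(s_n + h, u_n + h·k1); u_{n+1} = u_n + (h/2)·(k1 + k2).
s=0.000000, u=2.000000:
  k1 = f(0.000000, 2.000000) = 0.690000
  k2 = f(0.370000, 2.255300) = 1.103586
  u ← 2.000000 + (0.37/2)·(0.690000 + 1.103586) = 2.331813
u(0.37) ≈ 2.3318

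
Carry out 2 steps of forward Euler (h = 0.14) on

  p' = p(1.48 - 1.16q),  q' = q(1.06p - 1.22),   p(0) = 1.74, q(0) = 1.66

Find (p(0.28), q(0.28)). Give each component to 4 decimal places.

1.4912, 1.9338

Euler on (p,q): p_{n+1} = p_n + h·p', q_{n+1} = q_n + h·q'.
0.000000: (1.740000, 1.660000); f=(-0.775344, 1.036504) → (1.631452, 1.805111)
0.140000: (1.631452, 1.805111); f=(-1.001594, 0.919413) → (1.491229, 1.933828)
(p(0.28), q(0.28)) ≈ (1.4912, 1.9338)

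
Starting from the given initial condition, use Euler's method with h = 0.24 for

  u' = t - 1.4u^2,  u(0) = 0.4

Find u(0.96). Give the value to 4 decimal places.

Euler: u_{n+1} = u_n + h·f(t_n, u_n).
t=0.000000, u=0.400000: f=-0.224000 → u ← 0.400000 + 0.24·(-0.224000) = 0.346240
t=0.240000, u=0.346240: f=0.072165 → u ← 0.346240 + 0.24·0.072165 = 0.363560
t=0.480000, u=0.363560: f=0.294954 → u ← 0.363560 + 0.24·0.294954 = 0.434349
t=0.720000, u=0.434349: f=0.455878 → u ← 0.434349 + 0.24·0.455878 = 0.543759
u(0.96) ≈ 0.5438

0.5438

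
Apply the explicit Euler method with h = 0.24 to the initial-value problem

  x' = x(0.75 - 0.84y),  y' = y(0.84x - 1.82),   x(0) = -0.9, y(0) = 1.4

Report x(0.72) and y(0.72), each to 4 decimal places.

Euler on (x,y): x_{n+1} = x_n + h·x', y_{n+1} = y_n + h·y'.
0.000000: (-0.900000, 1.400000); f=(0.383400, -3.606400) → (-0.807984, 0.534464)
0.240000: (-0.807984, 0.534464); f=(-0.243244, -1.335469) → (-0.866363, 0.213952)
0.480000: (-0.866363, 0.213952); f=(-0.494070, -0.545094) → (-0.984939, 0.083129)
(x(0.72), y(0.72)) ≈ (-0.9849, 0.0831)

-0.9849, 0.0831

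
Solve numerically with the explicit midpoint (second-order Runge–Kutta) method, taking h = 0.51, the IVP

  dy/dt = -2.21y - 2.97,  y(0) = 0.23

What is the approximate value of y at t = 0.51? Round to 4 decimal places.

Midpoint: k1 = f(t_n, y_n); k2 = f(t_n + h/2, y_n + (h/2)·k1); y_{n+1} = y_n + h·k2.
t=0.000000, y=0.230000:
  k1 = f(0.000000, 0.230000) = -3.478300
  k2 = f(0.255000, -0.656967) = -1.518104
  y ← 0.230000 + 0.51·(-1.518104) = -0.544233
y(0.51) ≈ -0.5442

-0.5442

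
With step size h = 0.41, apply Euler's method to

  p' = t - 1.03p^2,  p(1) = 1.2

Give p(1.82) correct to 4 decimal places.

Euler: p_{n+1} = p_n + h·f(t_n, p_n).
t=1.000000, p=1.200000: f=-0.483200 → p ← 1.200000 + 0.41·(-0.483200) = 1.001888
t=1.410000, p=1.001888: f=0.376107 → p ← 1.001888 + 0.41·0.376107 = 1.156092
p(1.82) ≈ 1.1561

1.1561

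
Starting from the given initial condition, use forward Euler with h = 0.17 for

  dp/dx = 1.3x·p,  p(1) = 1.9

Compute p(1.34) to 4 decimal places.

2.9198

Euler: p_{n+1} = p_n + h·f(x_n, p_n).
x=1.000000, p=1.900000: f=2.470000 → p ← 1.900000 + 0.17·2.470000 = 2.319900
x=1.170000, p=2.319900: f=3.528568 → p ← 2.319900 + 0.17·3.528568 = 2.919757
p(1.34) ≈ 2.9198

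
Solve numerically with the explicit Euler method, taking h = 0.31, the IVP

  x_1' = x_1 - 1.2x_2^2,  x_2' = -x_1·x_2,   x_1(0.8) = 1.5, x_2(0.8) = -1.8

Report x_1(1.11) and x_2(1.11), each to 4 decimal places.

0.7597, -0.9630

Euler on (x_1,x_2): x_1_{n+1} = x_1_n + h·x_1', x_2_{n+1} = x_2_n + h·x_2'.
0.800000: (1.500000, -1.800000); f=(-2.388000, 2.700000) → (0.759720, -0.963000)
(x_1(1.11), x_2(1.11)) ≈ (0.7597, -0.9630)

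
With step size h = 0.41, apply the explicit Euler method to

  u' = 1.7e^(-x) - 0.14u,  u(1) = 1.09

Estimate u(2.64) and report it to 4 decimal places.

Euler: u_{n+1} = u_n + h·f(x_n, u_n).
x=1.000000, u=1.090000: f=0.472795 → u ← 1.090000 + 0.41·0.472795 = 1.283846
x=1.410000, u=1.283846: f=0.235305 → u ← 1.283846 + 0.41·0.235305 = 1.380321
x=1.820000, u=1.380321: f=0.082199 → u ← 1.380321 + 0.41·0.082199 = 1.414023
x=2.230000, u=1.414023: f=-0.015165 → u ← 1.414023 + 0.41·(-0.015165) = 1.407805
u(2.64) ≈ 1.4078

1.4078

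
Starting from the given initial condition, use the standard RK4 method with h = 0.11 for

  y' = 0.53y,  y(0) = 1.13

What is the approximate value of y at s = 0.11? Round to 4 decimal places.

RK4: k1 = f(s_n, y_n); k2 = f(s_n + h/2, y_n + (h/2)·k1); k3 = f(s_n + h/2, y_n + (h/2)·k2); k4 = f(s_n + h, y_n + h·k3); y_{n+1} = y_n + (h/6)·(k1 + 2k2 + 2k3 + k4).
s=0.000000, y=1.130000:
  k1 = f(0.000000, 1.130000) = 0.598900
  k2 = f(0.055000, 1.162939) = 0.616358
  k3 = f(0.055000, 1.163900) = 0.616867
  k4 = f(0.110000, 1.197855) = 0.634863
  y ← 1.130000 + (0.11/6)·(k1 + 2k2 + 2k3 + k4) = 1.197837
y(0.11) ≈ 1.1978

1.1978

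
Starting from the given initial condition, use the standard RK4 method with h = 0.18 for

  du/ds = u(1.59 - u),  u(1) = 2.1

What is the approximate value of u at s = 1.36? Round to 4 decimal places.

1.8425

RK4: k1 = f(s_n, u_n); k2 = f(s_n + h/2, u_n + (h/2)·k1); k3 = f(s_n + h/2, u_n + (h/2)·k2); k4 = f(s_n + h, u_n + h·k3); u_{n+1} = u_n + (h/6)·(k1 + 2k2 + 2k3 + k4).
s=1.000000, u=2.100000:
  k1 = f(1.000000, 2.100000) = -1.071000
  k2 = f(1.090000, 2.003610) = -0.828713
  k3 = f(1.090000, 2.025416) = -0.881898
  k4 = f(1.180000, 1.941258) = -0.681883
  u ← 2.100000 + (0.18/6)·(k1 + 2k2 + 2k3 + k4) = 1.944777
s=1.180000, u=1.944777:
  k1 = f(1.180000, 1.944777) = -0.689962
  k2 = f(1.270000, 1.882680) = -0.551023
  k3 = f(1.270000, 1.895185) = -0.578381
  k4 = f(1.360000, 1.840668) = -0.461397
  u ← 1.944777 + (0.18/6)·(k1 + 2k2 + 2k3 + k4) = 1.842472
u(1.36) ≈ 1.8425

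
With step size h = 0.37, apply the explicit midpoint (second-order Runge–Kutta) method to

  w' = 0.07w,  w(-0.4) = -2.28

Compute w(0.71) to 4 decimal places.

Midpoint: k1 = f(s_n, w_n); k2 = f(s_n + h/2, w_n + (h/2)·k1); w_{n+1} = w_n + h·k2.
s=-0.400000, w=-2.280000:
  k1 = f(-0.400000, -2.280000) = -0.159600
  k2 = f(-0.215000, -2.309526) = -0.161667
  w ← -2.280000 + 0.37·(-0.161667) = -2.339817
s=-0.030000, w=-2.339817:
  k1 = f(-0.030000, -2.339817) = -0.163787
  k2 = f(0.155000, -2.370117) = -0.165908
  w ← -2.339817 + 0.37·(-0.165908) = -2.401203
s=0.340000, w=-2.401203:
  k1 = f(0.340000, -2.401203) = -0.168084
  k2 = f(0.525000, -2.432298) = -0.170261
  w ← -2.401203 + 0.37·(-0.170261) = -2.464199
w(0.71) ≈ -2.4642

-2.4642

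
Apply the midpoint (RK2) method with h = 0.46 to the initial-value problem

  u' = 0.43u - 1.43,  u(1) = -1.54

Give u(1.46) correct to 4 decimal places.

Midpoint: k1 = f(s_n, u_n); k2 = f(s_n + h/2, u_n + (h/2)·k1); u_{n+1} = u_n + h·k2.
s=1.000000, u=-1.540000:
  k1 = f(1.000000, -1.540000) = -2.092200
  k2 = f(1.230000, -2.021206) = -2.299119
  u ← -1.540000 + 0.46·(-2.299119) = -2.597595
u(1.46) ≈ -2.5976

-2.5976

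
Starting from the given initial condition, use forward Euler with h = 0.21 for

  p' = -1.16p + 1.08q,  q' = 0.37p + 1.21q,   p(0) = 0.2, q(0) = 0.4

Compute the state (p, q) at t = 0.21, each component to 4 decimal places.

Euler on (p,q): p_{n+1} = p_n + h·p', q_{n+1} = q_n + h·q'.
0.000000: (0.200000, 0.400000); f=(0.200000, 0.558000) → (0.242000, 0.517180)
(p(0.21), q(0.21)) ≈ (0.2420, 0.5172)

0.2420, 0.5172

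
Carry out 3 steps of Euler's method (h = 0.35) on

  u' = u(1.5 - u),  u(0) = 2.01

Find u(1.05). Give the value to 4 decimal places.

1.5289

Euler: u_{n+1} = u_n + h·f(t_n, u_n).
t=0.000000, u=2.010000: f=-1.025100 → u ← 2.010000 + 0.35·(-1.025100) = 1.651215
t=0.350000, u=1.651215: f=-0.249688 → u ← 1.651215 + 0.35·(-0.249688) = 1.563824
t=0.700000, u=1.563824: f=-0.099810 → u ← 1.563824 + 0.35·(-0.099810) = 1.528891
u(1.05) ≈ 1.5289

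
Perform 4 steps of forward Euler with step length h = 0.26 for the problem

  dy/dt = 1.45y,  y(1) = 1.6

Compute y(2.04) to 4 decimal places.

5.7525

Euler: y_{n+1} = y_n + h·f(t_n, y_n).
t=1.000000, y=1.600000: f=2.320000 → y ← 1.600000 + 0.26·2.320000 = 2.203200
t=1.260000, y=2.203200: f=3.194640 → y ← 2.203200 + 0.26·3.194640 = 3.033806
t=1.520000, y=3.033806: f=4.399019 → y ← 3.033806 + 0.26·4.399019 = 4.177551
t=1.780000, y=4.177551: f=6.057450 → y ← 4.177551 + 0.26·6.057450 = 5.752488
y(2.04) ≈ 5.7525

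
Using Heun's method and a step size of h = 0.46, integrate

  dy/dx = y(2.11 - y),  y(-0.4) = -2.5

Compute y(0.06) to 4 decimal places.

Heun: k1 = f(x_n, y_n); k2 = f(x_n + h, y_n + h·k1); y_{n+1} = y_n + (h/2)·(k1 + k2).
x=-0.400000, y=-2.500000:
  k1 = f(-0.400000, -2.500000) = -11.525000
  k2 = f(0.060000, -7.801500) = -77.324567
  y ← -2.500000 + (0.46/2)·(-11.525000 + (-77.324567)) = -22.935400
y(0.06) ≈ -22.9354

-22.9354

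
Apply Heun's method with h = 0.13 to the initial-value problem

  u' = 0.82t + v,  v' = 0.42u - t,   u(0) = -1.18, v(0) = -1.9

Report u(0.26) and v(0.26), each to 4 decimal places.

-1.6670, -2.0894

Heun on (u,v): k1 = f(t_n, state_n); k2 = f(t_n + h, state_n + h·k1); state_{n+1} = state_n + (h/2)·(k1 + k2).
0.000000: (-1.180000, -1.900000)
  k1 = (-1.900000, -0.495600)
  predictor → (-1.427000, -1.964428)
  k2 = (-1.857828, -0.729340)
  → (-1.424259, -1.979621)
0.130000: (-1.424259, -1.979621)
  k1 = (-1.873021, -0.728189)
  predictor → (-1.667752, -2.074286)
  k2 = (-1.861086, -0.960456)
  → (-1.666976, -2.089383)
(u(0.26), v(0.26)) ≈ (-1.6670, -2.0894)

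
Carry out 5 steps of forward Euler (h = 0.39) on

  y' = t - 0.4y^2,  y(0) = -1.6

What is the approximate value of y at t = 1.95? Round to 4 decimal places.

-6.2983

Euler: y_{n+1} = y_n + h·f(t_n, y_n).
t=0.000000, y=-1.600000: f=-1.024000 → y ← -1.600000 + 0.39·(-1.024000) = -1.999360
t=0.390000, y=-1.999360: f=-1.208976 → y ← -1.999360 + 0.39·(-1.208976) = -2.470861
t=0.780000, y=-2.470861: f=-1.662061 → y ← -2.470861 + 0.39·(-1.662061) = -3.119065
t=1.170000, y=-3.119065: f=-2.721425 → y ← -3.119065 + 0.39·(-2.721425) = -4.180420
t=1.560000, y=-4.180420: f=-5.430366 → y ← -4.180420 + 0.39·(-5.430366) = -6.298263
y(1.95) ≈ -6.2983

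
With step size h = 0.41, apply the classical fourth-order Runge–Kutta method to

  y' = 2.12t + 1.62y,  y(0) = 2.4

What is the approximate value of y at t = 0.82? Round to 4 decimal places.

10.2135

RK4: k1 = f(t_n, y_n); k2 = f(t_n + h/2, y_n + (h/2)·k1); k3 = f(t_n + h/2, y_n + (h/2)·k2); k4 = f(t_n + h, y_n + h·k3); y_{n+1} = y_n + (h/6)·(k1 + 2k2 + 2k3 + k4).
t=0.000000, y=2.400000:
  k1 = f(0.000000, 2.400000) = 3.888000
  k2 = f(0.205000, 3.197040) = 5.613805
  k3 = f(0.205000, 3.550830) = 6.186945
  k4 = f(0.410000, 4.936647) = 8.866569
  y ← 2.400000 + (0.41/6)·(k1 + 2k2 + 2k3 + k4) = 4.884331
t=0.410000, y=4.884331:
  k1 = f(0.410000, 4.884331) = 8.781817
  k2 = f(0.615000, 6.684604) = 12.132858
  k3 = f(0.615000, 7.371567) = 13.245739
  k4 = f(0.820000, 10.315084) = 18.448836
  y ← 4.884331 + (0.41/6)·(k1 + 2k2 + 2k3 + k4) = 10.213501
y(0.82) ≈ 10.2135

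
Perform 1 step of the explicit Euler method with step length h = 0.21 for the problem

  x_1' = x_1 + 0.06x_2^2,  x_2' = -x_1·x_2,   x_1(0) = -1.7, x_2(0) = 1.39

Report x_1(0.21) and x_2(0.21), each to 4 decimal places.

-2.0327, 1.8862

Euler on (x_1,x_2): x_1_{n+1} = x_1_n + h·x_1', x_2_{n+1} = x_2_n + h·x_2'.
0.000000: (-1.700000, 1.390000); f=(-1.584074, 2.363000) → (-2.032656, 1.886230)
(x_1(0.21), x_2(0.21)) ≈ (-2.0327, 1.8862)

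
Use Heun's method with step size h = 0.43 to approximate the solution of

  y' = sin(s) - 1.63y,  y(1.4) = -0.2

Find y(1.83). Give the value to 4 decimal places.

Heun: k1 = f(s_n, y_n); k2 = f(s_n + h, y_n + h·k1); y_{n+1} = y_n + (h/2)·(k1 + k2).
s=1.400000, y=-0.200000:
  k1 = f(1.400000, -0.200000) = 1.311450
  k2 = f(1.830000, 0.363923) = 0.373399
  y ← -0.200000 + (0.43/2)·(1.311450 + 0.373399) = 0.162243
y(1.83) ≈ 0.1622

0.1622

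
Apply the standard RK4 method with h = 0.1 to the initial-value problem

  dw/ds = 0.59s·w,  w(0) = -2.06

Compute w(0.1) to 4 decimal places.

-2.0661

RK4: k1 = f(s_n, w_n); k2 = f(s_n + h/2, w_n + (h/2)·k1); k3 = f(s_n + h/2, w_n + (h/2)·k2); k4 = f(s_n + h, w_n + h·k3); w_{n+1} = w_n + (h/6)·(k1 + 2k2 + 2k3 + k4).
s=0.000000, w=-2.060000:
  k1 = f(0.000000, -2.060000) = 0.000000
  k2 = f(0.050000, -2.060000) = -0.060770
  k3 = f(0.050000, -2.063039) = -0.060860
  k4 = f(0.100000, -2.066086) = -0.121899
  w ← -2.060000 + (0.1/6)·(k1 + 2k2 + 2k3 + k4) = -2.066086
w(0.1) ≈ -2.0661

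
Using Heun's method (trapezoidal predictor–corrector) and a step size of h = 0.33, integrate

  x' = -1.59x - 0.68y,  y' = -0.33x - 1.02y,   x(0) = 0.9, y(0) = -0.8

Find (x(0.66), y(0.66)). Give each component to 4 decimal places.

0.4976, -0.5111

Heun on (x,y): k1 = f(t_n, state_n); k2 = f(t_n + h, state_n + h·k1); state_{n+1} = state_n + (h/2)·(k1 + k2).
0.000000: (0.900000, -0.800000)
  k1 = (-0.887000, 0.519000)
  predictor → (0.607290, -0.628730)
  k2 = (-0.538055, 0.440899)
  → (0.664866, -0.641617)
0.330000: (0.664866, -0.641617)
  k1 = (-0.620838, 0.435043)
  predictor → (0.459990, -0.498052)
  k2 = (-0.392708, 0.356217)
  → (0.497631, -0.511059)
(x(0.66), y(0.66)) ≈ (0.4976, -0.5111)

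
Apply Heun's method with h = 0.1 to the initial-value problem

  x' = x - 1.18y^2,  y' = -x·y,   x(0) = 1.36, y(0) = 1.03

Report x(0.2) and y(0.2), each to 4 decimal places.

Heun on (x,y): k1 = f(t_n, state_n); k2 = f(t_n + h, state_n + h·k1); state_{n+1} = state_n + (h/2)·(k1 + k2).
0.000000: (1.360000, 1.030000)
  k1 = (0.108138, -1.400800)
  predictor → (1.370814, 0.889920)
  k2 = (0.436304, -1.219915)
  → (1.387222, 0.898964)
0.100000: (1.387222, 0.898964)
  k1 = (0.433621, -1.247063)
  predictor → (1.430584, 0.774258)
  k2 = (0.723203, -1.107641)
  → (1.445063, 0.781229)
(x(0.2), y(0.2)) ≈ (1.4451, 0.7812)

1.4451, 0.7812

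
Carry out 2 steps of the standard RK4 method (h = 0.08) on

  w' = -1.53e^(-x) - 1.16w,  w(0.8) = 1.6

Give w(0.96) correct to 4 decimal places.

1.2364

RK4: k1 = f(x_n, w_n); k2 = f(x_n + h/2, w_n + (h/2)·k1); k3 = f(x_n + h/2, w_n + (h/2)·k2); k4 = f(x_n + h, w_n + h·k3); w_{n+1} = w_n + (h/6)·(k1 + 2k2 + 2k3 + k4).
x=0.800000, w=1.600000:
  k1 = f(0.800000, 1.600000) = -2.543473
  k2 = f(0.840000, 1.498261) = -2.398500
  k3 = f(0.840000, 1.504060) = -2.405227
  k4 = f(0.880000, 1.407582) = -2.267413
  w ← 1.600000 + (0.08/6)·(k1 + 2k2 + 2k3 + k4) = 1.407755
x=0.880000, w=1.407755:
  k1 = f(0.880000, 1.407755) = -2.267614
  k2 = f(0.920000, 1.317051) = -2.137513
  k3 = f(0.920000, 1.322255) = -2.143550
  k4 = f(0.960000, 1.236271) = -2.019901
  w ← 1.407755 + (0.08/6)·(k1 + 2k2 + 2k3 + k4) = 1.236427
w(0.96) ≈ 1.2364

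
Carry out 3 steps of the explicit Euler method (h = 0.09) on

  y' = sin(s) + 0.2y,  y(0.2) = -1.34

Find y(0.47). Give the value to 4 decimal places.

Euler: y_{n+1} = y_n + h·f(s_n, y_n).
s=0.200000, y=-1.340000: f=-0.069331 → y ← -1.340000 + 0.09·(-0.069331) = -1.346240
s=0.290000, y=-1.346240: f=0.016704 → y ← -1.346240 + 0.09·0.016704 = -1.344736
s=0.380000, y=-1.344736: f=0.101973 → y ← -1.344736 + 0.09·0.101973 = -1.335559
y(0.47) ≈ -1.3356

-1.3356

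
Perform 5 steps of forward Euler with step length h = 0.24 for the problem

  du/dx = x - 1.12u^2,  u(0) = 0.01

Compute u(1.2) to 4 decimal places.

Euler: u_{n+1} = u_n + h·f(x_n, u_n).
x=0.000000, u=0.010000: f=-0.000112 → u ← 0.010000 + 0.24·(-0.000112) = 0.009973
x=0.240000, u=0.009973: f=0.239889 → u ← 0.009973 + 0.24·0.239889 = 0.067546
x=0.480000, u=0.067546: f=0.474890 → u ← 0.067546 + 0.24·0.474890 = 0.181520
x=0.720000, u=0.181520: f=0.683097 → u ← 0.181520 + 0.24·0.683097 = 0.345463
x=0.960000, u=0.345463: f=0.826334 → u ← 0.345463 + 0.24·0.826334 = 0.543783
u(1.2) ≈ 0.5438

0.5438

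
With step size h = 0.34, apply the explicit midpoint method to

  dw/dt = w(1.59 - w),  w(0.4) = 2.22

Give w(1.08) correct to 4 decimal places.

1.8034

Midpoint: k1 = f(t_n, w_n); k2 = f(t_n + h/2, w_n + (h/2)·k1); w_{n+1} = w_n + h·k2.
t=0.400000, w=2.220000:
  k1 = f(0.400000, 2.220000) = -1.398600
  k2 = f(0.570000, 1.982238) = -0.777509
  w ← 2.220000 + 0.34·(-0.777509) = 1.955647
t=0.740000, w=1.955647:
  k1 = f(0.740000, 1.955647) = -0.715076
  k2 = f(0.910000, 1.834084) = -0.447670
  w ← 1.955647 + 0.34·(-0.447670) = 1.803439
w(1.08) ≈ 1.8034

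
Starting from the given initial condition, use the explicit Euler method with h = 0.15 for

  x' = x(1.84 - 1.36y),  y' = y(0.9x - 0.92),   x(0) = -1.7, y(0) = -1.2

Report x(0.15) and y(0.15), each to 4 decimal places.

-2.5854, -0.7590

Euler on (x,y): x_{n+1} = x_n + h·x', y_{n+1} = y_n + h·y'.
0.000000: (-1.700000, -1.200000); f=(-5.902400, 2.940000) → (-2.585360, -0.759000)
(x(0.15), y(0.15)) ≈ (-2.5854, -0.7590)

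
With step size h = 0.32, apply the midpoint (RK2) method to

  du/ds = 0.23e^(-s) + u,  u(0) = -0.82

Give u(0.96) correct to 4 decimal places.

Midpoint: k1 = f(s_n, u_n); k2 = f(s_n + h/2, u_n + (h/2)·k1); u_{n+1} = u_n + h·k2.
s=0.000000, u=-0.820000:
  k1 = f(0.000000, -0.820000) = -0.590000
  k2 = f(0.160000, -0.914400) = -0.718407
  u ← -0.820000 + 0.32·(-0.718407) = -1.049890
s=0.320000, u=-1.049890:
  k1 = f(0.320000, -1.049890) = -0.882876
  k2 = f(0.480000, -1.191150) = -1.048830
  u ← -1.049890 + 0.32·(-1.048830) = -1.385516
s=0.640000, u=-1.385516:
  k1 = f(0.640000, -1.385516) = -1.264239
  k2 = f(0.800000, -1.587794) = -1.484448
  u ← -1.385516 + 0.32·(-1.484448) = -1.860539
u(0.96) ≈ -1.8605

-1.8605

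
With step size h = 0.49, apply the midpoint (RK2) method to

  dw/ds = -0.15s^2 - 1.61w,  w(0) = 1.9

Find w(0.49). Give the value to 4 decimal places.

Midpoint: k1 = f(s_n, w_n); k2 = f(s_n + h/2, w_n + (h/2)·k1); w_{n+1} = w_n + h·k2.
s=0.000000, w=1.900000:
  k1 = f(0.000000, 1.900000) = -3.059000
  k2 = f(0.245000, 1.150545) = -1.861381
  w ← 1.900000 + 0.49·(-1.861381) = 0.987923
w(0.49) ≈ 0.9879

0.9879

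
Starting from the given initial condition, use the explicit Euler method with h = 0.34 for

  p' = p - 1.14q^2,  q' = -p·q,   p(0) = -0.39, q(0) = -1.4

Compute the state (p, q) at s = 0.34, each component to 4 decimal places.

-1.2823, -1.5856

Euler on (p,q): p_{n+1} = p_n + h·p', q_{n+1} = q_n + h·q'.
0.000000: (-0.390000, -1.400000); f=(-2.624400, -0.546000) → (-1.282296, -1.585640)
(p(0.34), q(0.34)) ≈ (-1.2823, -1.5856)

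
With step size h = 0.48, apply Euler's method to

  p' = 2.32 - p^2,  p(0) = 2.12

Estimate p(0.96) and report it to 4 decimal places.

Euler: p_{n+1} = p_n + h·f(x_n, p_n).
x=0.000000, p=2.120000: f=-2.174400 → p ← 2.120000 + 0.48·(-2.174400) = 1.076288
x=0.480000, p=1.076288: f=1.161604 → p ← 1.076288 + 0.48·1.161604 = 1.633858
p(0.96) ≈ 1.6339

1.6339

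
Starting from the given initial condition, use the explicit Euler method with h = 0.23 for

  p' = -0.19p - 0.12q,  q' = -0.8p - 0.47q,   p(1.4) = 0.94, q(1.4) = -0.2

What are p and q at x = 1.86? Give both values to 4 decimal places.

Euler on (p,q): p_{n+1} = p_n + h·p', q_{n+1} = q_n + h·q'.
1.400000: (0.940000, -0.200000); f=(-0.154600, -0.658000) → (0.904442, -0.351340)
1.630000: (0.904442, -0.351340); f=(-0.129683, -0.558424) → (0.874615, -0.479777)
(p(1.86), q(1.86)) ≈ (0.8746, -0.4798)

0.8746, -0.4798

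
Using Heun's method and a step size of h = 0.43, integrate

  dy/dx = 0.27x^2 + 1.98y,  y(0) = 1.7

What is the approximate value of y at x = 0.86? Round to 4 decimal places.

8.4184

Heun: k1 = f(x_n, y_n); k2 = f(x_n + h, y_n + h·k1); y_{n+1} = y_n + (h/2)·(k1 + k2).
x=0.000000, y=1.700000:
  k1 = f(0.000000, 1.700000) = 3.366000
  k2 = f(0.430000, 3.147380) = 6.281735
  y ← 1.700000 + (0.43/2)·(3.366000 + 6.281735) = 3.774263
x=0.430000, y=3.774263:
  k1 = f(0.430000, 3.774263) = 7.522964
  k2 = f(0.860000, 7.009138) = 14.077784
  y ← 3.774263 + (0.43/2)·(7.522964 + 14.077784) = 8.418424
y(0.86) ≈ 8.4184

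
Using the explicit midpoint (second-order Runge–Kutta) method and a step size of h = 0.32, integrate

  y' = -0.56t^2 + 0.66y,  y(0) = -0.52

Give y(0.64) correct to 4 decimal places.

Midpoint: k1 = f(t_n, y_n); k2 = f(t_n + h/2, y_n + (h/2)·k1); y_{n+1} = y_n + h·k2.
t=0.000000, y=-0.520000:
  k1 = f(0.000000, -0.520000) = -0.343200
  k2 = f(0.160000, -0.574912) = -0.393778
  y ← -0.520000 + 0.32·(-0.393778) = -0.646009
t=0.320000, y=-0.646009:
  k1 = f(0.320000, -0.646009) = -0.483710
  k2 = f(0.480000, -0.723403) = -0.606470
  y ← -0.646009 + 0.32·(-0.606470) = -0.840079
y(0.64) ≈ -0.8401

-0.8401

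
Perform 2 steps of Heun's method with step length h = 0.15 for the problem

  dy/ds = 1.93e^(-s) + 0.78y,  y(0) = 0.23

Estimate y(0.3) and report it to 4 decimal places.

0.8586

Heun: k1 = f(s_n, y_n); k2 = f(s_n + h, y_n + h·k1); y_{n+1} = y_n + (h/2)·(k1 + k2).
s=0.000000, y=0.230000:
  k1 = f(0.000000, 0.230000) = 2.109400
  k2 = f(0.150000, 0.546410) = 2.087366
  y ← 0.230000 + (0.15/2)·(2.109400 + 2.087366) = 0.544757
s=0.150000, y=0.544757:
  k1 = f(0.150000, 0.544757) = 2.086077
  k2 = f(0.300000, 0.857669) = 2.098761
  y ← 0.544757 + (0.15/2)·(2.086077 + 2.098761) = 0.858620
y(0.3) ≈ 0.8586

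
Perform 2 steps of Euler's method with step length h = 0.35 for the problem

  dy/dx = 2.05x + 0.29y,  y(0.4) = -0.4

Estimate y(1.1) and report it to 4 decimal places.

0.3689

Euler: y_{n+1} = y_n + h·f(x_n, y_n).
x=0.400000, y=-0.400000: f=0.704000 → y ← -0.400000 + 0.35·0.704000 = -0.153600
x=0.750000, y=-0.153600: f=1.492956 → y ← -0.153600 + 0.35·1.492956 = 0.368935
y(1.1) ≈ 0.3689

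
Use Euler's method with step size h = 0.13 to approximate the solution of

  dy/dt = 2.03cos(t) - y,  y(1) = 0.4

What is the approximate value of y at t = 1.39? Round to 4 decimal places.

0.5500

Euler: y_{n+1} = y_n + h·f(t_n, y_n).
t=1.000000, y=0.400000: f=0.696814 → y ← 0.400000 + 0.13·0.696814 = 0.490586
t=1.130000, y=0.490586: f=0.375534 → y ← 0.490586 + 0.13·0.375534 = 0.539405
t=1.260000, y=0.539405: f=0.081403 → y ← 0.539405 + 0.13·0.081403 = 0.549988
y(1.39) ≈ 0.5500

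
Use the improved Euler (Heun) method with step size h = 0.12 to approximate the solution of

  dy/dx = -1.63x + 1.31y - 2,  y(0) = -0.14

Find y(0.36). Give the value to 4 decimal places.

-1.2614

Heun: k1 = f(x_n, y_n); k2 = f(x_n + h, y_n + h·k1); y_{n+1} = y_n + (h/2)·(k1 + k2).
x=0.000000, y=-0.140000:
  k1 = f(0.000000, -0.140000) = -2.183400
  k2 = f(0.120000, -0.402008) = -2.722230
  y ← -0.140000 + (0.12/2)·(-2.183400 + (-2.722230)) = -0.434338
x=0.120000, y=-0.434338:
  k1 = f(0.120000, -0.434338) = -2.764583
  k2 = f(0.240000, -0.766088) = -3.394775
  y ← -0.434338 + (0.12/2)·(-2.764583 + (-3.394775)) = -0.803899
x=0.240000, y=-0.803899:
  k1 = f(0.240000, -0.803899) = -3.444308
  k2 = f(0.360000, -1.217216) = -4.181353
  y ← -0.803899 + (0.12/2)·(-3.444308 + (-4.181353)) = -1.261439
y(0.36) ≈ -1.2614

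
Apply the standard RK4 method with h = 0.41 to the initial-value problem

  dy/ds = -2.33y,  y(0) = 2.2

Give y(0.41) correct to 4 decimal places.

0.8589

RK4: k1 = f(s_n, y_n); k2 = f(s_n + h/2, y_n + (h/2)·k1); k3 = f(s_n + h/2, y_n + (h/2)·k2); k4 = f(s_n + h, y_n + h·k3); y_{n+1} = y_n + (h/6)·(k1 + 2k2 + 2k3 + k4).
s=0.000000, y=2.200000:
  k1 = f(0.000000, 2.200000) = -5.126000
  k2 = f(0.205000, 1.149170) = -2.677566
  k3 = f(0.205000, 1.651099) = -3.847061
  k4 = f(0.410000, 0.622705) = -1.450903
  y ← 2.200000 + (0.41/6)·(k1 + 2k2 + 2k3 + k4) = 0.858879
y(0.41) ≈ 0.8589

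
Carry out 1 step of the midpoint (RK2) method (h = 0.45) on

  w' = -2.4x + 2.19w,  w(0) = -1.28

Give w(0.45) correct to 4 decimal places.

Midpoint: k1 = f(x_n, w_n); k2 = f(x_n + h/2, w_n + (h/2)·k1); w_{n+1} = w_n + h·k2.
x=0.000000, w=-1.280000:
  k1 = f(0.000000, -1.280000) = -2.803200
  k2 = f(0.225000, -1.910720) = -4.724477
  w ← -1.280000 + 0.45·(-4.724477) = -3.406015
w(0.45) ≈ -3.4060

-3.4060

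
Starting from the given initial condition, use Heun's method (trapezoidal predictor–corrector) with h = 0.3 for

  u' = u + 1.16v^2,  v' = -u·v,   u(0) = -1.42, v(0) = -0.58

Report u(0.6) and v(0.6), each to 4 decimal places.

Heun on (u,v): k1 = f(s_n, state_n); k2 = f(s_n + h, state_n + h·k1); state_{n+1} = state_n + (h/2)·(k1 + k2).
0.000000: (-1.420000, -0.580000)
  k1 = (-1.029776, -0.823600)
  predictor → (-1.728933, -0.827080)
  k2 = (-0.935422, -1.429966)
  → (-1.714780, -0.918035)
0.300000: (-1.714780, -0.918035)
  k1 = (-0.737146, -1.574227)
  predictor → (-1.935923, -1.390303)
  k2 = (0.306290, -2.691520)
  → (-1.779408, -1.557897)
(u(0.6), v(0.6)) ≈ (-1.7794, -1.5579)

-1.7794, -1.5579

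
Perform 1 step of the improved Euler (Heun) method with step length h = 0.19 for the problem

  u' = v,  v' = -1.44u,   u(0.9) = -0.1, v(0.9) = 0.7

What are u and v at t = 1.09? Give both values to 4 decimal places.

0.0356, 0.7092

Heun on (u,v): k1 = f(t_n, state_n); k2 = f(t_n + h, state_n + h·k1); state_{n+1} = state_n + (h/2)·(k1 + k2).
0.900000: (-0.100000, 0.700000)
  k1 = (0.700000, 0.144000)
  predictor → (0.033000, 0.727360)
  k2 = (0.727360, -0.047520)
  → (0.035599, 0.709166)
(u(1.09), v(1.09)) ≈ (0.0356, 0.7092)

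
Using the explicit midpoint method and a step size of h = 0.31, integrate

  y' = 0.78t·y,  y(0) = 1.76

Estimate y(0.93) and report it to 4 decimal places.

Midpoint: k1 = f(t_n, y_n); k2 = f(t_n + h/2, y_n + (h/2)·k1); y_{n+1} = y_n + h·k2.
t=0.000000, y=1.760000:
  k1 = f(0.000000, 1.760000) = 0.000000
  k2 = f(0.155000, 1.760000) = 0.212784
  y ← 1.760000 + 0.31·0.212784 = 1.825963
t=0.310000, y=1.825963:
  k1 = f(0.310000, 1.825963) = 0.441518
  k2 = f(0.465000, 1.894398) = 0.687098
  y ← 1.825963 + 0.31·0.687098 = 2.038964
t=0.620000, y=2.038964:
  k1 = f(0.620000, 2.038964) = 0.986043
  k2 = f(0.775000, 2.191800) = 1.324943
  y ← 2.038964 + 0.31·1.324943 = 2.449696
y(0.93) ≈ 2.4497

2.4497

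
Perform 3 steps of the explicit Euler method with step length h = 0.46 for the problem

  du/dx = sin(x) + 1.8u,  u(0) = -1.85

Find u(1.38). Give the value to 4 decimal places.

-10.5613

Euler: u_{n+1} = u_n + h·f(x_n, u_n).
x=0.000000, u=-1.850000: f=-3.330000 → u ← -1.850000 + 0.46·(-3.330000) = -3.381800
x=0.460000, u=-3.381800: f=-5.643292 → u ← -3.381800 + 0.46·(-5.643292) = -5.977714
x=0.920000, u=-5.977714: f=-9.964284 → u ← -5.977714 + 0.46·(-9.964284) = -10.561285
u(1.38) ≈ -10.5613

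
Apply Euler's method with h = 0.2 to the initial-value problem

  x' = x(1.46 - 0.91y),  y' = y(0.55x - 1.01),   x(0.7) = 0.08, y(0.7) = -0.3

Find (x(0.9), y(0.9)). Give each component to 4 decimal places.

0.1077, -0.2420

Euler on (x,y): x_{n+1} = x_n + h·x', y_{n+1} = y_n + h·y'.
0.700000: (0.080000, -0.300000); f=(0.138640, 0.289800) → (0.107728, -0.242040)
(x(0.9), y(0.9)) ≈ (0.1077, -0.2420)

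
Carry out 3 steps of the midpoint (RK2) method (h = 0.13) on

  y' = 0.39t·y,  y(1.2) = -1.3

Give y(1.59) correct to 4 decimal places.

Midpoint: k1 = f(t_n, y_n); k2 = f(t_n + h/2, y_n + (h/2)·k1); y_{n+1} = y_n + h·k2.
t=1.200000, y=-1.300000:
  k1 = f(1.200000, -1.300000) = -0.608400
  k2 = f(1.265000, -1.339546) = -0.660865
  y ← -1.300000 + 0.13·(-0.660865) = -1.385912
t=1.330000, y=-1.385912:
  k1 = f(1.330000, -1.385912) = -0.718873
  k2 = f(1.395000, -1.432639) = -0.779427
  y ← -1.385912 + 0.13·(-0.779427) = -1.487238
t=1.460000, y=-1.487238:
  k1 = f(1.460000, -1.487238) = -0.846833
  k2 = f(1.525000, -1.542282) = -0.917272
  y ← -1.487238 + 0.13·(-0.917272) = -1.606483
y(1.59) ≈ -1.6065

-1.6065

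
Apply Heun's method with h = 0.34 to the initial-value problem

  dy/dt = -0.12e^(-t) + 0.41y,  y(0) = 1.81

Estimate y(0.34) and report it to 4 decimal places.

2.0421

Heun: k1 = f(t_n, y_n); k2 = f(t_n + h, y_n + h·k1); y_{n+1} = y_n + (h/2)·(k1 + k2).
t=0.000000, y=1.810000:
  k1 = f(0.000000, 1.810000) = 0.622100
  k2 = f(0.340000, 2.021514) = 0.743408
  y ← 1.810000 + (0.34/2)·(0.622100 + 0.743408) = 2.042136
y(0.34) ≈ 2.0421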